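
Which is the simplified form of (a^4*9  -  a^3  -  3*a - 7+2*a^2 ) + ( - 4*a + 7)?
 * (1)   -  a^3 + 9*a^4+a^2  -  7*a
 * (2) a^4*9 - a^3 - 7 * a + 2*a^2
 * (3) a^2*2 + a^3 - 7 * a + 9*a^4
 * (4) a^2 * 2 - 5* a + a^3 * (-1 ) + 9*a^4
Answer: 2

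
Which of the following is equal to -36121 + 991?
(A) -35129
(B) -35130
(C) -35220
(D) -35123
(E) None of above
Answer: B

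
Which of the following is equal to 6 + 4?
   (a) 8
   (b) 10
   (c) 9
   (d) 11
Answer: b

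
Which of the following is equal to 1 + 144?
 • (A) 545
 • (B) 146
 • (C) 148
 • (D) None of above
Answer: D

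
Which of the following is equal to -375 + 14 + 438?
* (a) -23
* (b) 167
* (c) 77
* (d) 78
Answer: c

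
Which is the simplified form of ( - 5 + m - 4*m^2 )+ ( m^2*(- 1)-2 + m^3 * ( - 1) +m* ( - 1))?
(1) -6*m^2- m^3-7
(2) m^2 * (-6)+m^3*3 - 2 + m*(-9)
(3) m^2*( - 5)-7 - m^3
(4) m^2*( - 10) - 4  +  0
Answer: 3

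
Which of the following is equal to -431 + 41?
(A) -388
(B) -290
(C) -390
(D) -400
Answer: C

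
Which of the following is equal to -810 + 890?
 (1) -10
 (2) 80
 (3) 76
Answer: 2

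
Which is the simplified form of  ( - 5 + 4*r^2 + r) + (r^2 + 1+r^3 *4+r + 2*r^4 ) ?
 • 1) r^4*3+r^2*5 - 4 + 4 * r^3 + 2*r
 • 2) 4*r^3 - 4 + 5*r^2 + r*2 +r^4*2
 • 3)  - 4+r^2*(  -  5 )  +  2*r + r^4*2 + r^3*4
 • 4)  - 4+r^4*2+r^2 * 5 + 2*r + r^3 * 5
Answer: 2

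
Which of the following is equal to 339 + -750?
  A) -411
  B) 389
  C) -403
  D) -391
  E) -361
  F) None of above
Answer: A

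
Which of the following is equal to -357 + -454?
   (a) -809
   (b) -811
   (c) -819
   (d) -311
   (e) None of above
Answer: b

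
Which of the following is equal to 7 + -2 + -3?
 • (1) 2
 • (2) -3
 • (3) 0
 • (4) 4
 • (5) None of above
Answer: 1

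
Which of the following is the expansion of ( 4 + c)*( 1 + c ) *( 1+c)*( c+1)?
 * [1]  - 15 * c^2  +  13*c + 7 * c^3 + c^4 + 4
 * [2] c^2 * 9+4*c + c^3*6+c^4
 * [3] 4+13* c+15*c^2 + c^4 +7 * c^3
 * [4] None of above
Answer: 3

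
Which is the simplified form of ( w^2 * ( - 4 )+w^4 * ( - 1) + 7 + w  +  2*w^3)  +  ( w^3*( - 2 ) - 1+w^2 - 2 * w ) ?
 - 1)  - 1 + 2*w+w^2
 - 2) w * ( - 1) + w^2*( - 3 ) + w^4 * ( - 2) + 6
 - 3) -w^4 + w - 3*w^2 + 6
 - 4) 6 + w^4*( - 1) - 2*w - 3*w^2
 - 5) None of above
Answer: 5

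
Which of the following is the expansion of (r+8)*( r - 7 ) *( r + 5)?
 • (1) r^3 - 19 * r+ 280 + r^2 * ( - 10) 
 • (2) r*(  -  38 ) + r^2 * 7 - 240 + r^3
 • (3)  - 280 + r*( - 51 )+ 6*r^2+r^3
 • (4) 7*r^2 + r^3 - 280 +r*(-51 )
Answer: 3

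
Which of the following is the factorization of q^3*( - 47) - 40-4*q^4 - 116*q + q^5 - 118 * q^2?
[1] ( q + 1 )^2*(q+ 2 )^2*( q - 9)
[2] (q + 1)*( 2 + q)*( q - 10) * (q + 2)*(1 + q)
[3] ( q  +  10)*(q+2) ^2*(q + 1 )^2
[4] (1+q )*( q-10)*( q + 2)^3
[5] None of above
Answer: 2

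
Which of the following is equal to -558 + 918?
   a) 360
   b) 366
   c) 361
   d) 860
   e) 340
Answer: a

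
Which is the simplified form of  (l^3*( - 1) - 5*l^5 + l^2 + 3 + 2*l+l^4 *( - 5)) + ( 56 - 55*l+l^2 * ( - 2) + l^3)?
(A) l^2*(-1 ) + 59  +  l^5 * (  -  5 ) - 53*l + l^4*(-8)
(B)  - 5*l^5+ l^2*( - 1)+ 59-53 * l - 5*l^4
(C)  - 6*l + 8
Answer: B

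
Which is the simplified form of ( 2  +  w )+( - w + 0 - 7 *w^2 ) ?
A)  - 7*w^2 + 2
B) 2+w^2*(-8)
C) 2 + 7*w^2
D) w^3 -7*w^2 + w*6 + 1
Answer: A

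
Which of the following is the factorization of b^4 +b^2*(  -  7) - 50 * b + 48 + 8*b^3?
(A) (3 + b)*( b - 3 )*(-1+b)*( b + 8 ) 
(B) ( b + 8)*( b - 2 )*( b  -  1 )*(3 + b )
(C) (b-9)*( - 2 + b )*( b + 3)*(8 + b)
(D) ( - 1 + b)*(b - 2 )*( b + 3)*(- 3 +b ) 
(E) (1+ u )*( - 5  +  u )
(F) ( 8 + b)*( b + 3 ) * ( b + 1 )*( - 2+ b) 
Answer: B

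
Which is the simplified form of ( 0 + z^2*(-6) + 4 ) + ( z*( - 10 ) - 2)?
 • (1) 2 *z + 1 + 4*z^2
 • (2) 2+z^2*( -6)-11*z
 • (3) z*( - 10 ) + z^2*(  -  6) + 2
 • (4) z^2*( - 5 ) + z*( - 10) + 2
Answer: 3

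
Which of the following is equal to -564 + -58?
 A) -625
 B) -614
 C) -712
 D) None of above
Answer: D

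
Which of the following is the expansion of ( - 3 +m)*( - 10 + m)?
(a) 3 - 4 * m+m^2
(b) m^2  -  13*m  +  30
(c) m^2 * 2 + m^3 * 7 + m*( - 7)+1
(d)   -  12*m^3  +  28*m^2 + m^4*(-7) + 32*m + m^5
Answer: b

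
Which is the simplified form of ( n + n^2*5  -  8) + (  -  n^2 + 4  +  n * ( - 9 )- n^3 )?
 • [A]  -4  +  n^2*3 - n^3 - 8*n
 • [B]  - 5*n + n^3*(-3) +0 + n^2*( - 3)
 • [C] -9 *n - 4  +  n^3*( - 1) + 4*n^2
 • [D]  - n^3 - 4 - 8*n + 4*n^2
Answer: D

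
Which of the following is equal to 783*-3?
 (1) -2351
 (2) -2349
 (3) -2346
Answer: 2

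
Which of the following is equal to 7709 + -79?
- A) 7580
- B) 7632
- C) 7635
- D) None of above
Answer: D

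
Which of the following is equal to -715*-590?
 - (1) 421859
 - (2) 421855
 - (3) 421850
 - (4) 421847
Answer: 3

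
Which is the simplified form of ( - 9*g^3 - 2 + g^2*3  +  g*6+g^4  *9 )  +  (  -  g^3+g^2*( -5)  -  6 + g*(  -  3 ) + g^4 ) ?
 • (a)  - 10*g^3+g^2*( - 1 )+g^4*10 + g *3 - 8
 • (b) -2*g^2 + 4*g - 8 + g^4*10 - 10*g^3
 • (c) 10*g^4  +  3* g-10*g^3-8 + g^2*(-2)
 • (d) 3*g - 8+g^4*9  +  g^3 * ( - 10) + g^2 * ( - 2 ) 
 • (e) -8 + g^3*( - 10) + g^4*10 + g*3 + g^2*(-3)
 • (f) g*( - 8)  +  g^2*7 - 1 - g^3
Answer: c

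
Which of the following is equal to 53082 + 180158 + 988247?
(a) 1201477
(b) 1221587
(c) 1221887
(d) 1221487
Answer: d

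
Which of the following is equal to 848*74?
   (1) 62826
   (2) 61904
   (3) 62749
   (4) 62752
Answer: 4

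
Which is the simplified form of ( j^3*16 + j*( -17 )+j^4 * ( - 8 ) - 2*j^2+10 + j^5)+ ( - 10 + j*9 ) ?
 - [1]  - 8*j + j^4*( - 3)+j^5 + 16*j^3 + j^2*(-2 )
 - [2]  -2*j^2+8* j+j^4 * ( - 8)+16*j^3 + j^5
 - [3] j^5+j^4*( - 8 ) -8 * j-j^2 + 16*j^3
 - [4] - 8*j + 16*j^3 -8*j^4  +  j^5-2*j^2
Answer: 4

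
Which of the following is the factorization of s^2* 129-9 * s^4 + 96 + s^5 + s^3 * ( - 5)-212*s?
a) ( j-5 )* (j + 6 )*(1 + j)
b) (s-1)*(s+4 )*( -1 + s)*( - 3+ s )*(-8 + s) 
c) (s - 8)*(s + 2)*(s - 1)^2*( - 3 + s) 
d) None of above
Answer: b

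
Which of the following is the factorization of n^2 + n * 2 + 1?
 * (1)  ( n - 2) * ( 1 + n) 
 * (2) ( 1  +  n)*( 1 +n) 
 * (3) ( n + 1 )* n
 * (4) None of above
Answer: 2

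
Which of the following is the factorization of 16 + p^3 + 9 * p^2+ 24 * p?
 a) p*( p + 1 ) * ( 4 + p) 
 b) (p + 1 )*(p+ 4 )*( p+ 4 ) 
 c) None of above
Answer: b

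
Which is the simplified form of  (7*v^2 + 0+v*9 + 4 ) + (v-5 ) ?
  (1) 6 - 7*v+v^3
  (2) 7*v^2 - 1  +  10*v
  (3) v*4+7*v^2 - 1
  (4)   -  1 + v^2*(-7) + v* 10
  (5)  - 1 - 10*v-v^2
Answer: 2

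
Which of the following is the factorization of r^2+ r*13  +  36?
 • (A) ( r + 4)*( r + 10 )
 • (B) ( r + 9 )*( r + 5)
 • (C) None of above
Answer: C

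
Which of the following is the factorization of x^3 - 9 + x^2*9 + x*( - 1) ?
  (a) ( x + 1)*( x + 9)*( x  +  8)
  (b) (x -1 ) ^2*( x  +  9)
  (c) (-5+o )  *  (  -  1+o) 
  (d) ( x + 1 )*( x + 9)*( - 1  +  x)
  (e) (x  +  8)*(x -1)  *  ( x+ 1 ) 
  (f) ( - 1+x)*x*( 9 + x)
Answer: d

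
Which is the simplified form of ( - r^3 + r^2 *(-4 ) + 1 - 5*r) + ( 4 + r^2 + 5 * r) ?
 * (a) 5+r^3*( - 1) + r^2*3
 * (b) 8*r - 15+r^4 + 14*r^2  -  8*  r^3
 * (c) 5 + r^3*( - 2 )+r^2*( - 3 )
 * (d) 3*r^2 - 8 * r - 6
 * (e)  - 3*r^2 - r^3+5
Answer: e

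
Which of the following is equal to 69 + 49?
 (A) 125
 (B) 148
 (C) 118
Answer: C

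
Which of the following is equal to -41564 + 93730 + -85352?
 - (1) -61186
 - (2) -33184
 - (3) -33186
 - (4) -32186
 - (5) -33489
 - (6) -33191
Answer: 3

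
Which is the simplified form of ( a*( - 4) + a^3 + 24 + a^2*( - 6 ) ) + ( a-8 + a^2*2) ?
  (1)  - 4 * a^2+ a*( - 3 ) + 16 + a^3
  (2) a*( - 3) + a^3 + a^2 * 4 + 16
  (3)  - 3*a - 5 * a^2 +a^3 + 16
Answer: 1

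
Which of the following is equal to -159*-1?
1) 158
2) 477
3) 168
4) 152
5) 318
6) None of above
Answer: 6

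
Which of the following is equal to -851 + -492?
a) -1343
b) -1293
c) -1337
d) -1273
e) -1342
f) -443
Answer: a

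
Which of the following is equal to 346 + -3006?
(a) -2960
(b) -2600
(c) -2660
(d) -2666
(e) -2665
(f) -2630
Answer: c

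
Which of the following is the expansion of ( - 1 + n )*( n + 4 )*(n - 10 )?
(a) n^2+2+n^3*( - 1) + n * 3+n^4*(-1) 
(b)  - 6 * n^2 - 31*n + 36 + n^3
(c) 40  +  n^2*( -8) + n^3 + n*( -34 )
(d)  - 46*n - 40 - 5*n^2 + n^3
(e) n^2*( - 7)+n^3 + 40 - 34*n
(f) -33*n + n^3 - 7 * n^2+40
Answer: e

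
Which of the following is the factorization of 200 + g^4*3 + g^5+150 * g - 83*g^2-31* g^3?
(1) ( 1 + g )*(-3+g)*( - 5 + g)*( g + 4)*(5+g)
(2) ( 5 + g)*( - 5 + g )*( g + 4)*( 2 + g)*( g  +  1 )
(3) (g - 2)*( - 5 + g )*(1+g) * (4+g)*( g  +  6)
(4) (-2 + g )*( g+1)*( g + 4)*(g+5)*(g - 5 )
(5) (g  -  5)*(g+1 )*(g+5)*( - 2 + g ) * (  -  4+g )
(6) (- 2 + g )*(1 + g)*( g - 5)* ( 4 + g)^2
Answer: 4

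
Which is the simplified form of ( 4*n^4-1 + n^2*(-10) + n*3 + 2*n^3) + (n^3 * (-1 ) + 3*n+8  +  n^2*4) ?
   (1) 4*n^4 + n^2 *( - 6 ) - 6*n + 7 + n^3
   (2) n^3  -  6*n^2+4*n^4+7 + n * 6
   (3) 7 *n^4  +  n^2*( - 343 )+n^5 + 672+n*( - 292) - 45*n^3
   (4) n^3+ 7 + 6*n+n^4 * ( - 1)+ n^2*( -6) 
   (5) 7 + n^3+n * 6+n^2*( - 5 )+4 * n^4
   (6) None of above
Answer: 2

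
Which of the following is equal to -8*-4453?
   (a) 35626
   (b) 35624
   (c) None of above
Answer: b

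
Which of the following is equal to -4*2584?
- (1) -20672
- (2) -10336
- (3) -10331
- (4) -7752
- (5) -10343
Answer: 2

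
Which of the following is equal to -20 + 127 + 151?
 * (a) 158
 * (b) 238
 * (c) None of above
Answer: c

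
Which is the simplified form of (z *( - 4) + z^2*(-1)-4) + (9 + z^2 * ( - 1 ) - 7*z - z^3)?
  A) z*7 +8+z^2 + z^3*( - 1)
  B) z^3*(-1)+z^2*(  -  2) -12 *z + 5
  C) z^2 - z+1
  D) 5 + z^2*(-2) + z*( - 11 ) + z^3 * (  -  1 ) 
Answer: D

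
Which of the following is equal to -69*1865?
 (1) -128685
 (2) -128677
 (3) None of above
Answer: 1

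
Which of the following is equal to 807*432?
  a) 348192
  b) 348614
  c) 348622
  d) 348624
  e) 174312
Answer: d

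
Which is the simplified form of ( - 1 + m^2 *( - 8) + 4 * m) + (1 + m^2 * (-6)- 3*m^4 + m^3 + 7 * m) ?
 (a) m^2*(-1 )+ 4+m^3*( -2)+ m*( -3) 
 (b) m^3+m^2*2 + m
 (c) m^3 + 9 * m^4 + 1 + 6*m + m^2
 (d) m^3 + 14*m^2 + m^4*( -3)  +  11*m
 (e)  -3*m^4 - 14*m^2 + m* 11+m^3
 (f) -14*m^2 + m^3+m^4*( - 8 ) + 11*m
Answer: e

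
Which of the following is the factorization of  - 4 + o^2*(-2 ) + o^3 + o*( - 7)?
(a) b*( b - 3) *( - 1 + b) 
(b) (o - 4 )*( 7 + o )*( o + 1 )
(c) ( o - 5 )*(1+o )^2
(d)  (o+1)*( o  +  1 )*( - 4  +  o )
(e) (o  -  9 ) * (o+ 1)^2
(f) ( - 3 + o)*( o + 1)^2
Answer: d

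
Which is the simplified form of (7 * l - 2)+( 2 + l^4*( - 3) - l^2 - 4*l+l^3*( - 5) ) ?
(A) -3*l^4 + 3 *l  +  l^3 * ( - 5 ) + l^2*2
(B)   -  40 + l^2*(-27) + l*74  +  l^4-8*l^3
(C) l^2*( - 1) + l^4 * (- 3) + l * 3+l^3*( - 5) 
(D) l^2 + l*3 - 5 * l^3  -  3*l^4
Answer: C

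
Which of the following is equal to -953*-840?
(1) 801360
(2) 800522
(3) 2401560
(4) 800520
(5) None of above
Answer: 4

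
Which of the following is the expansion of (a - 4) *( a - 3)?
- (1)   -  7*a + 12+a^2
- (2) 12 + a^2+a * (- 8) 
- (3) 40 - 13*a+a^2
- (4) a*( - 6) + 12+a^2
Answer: 1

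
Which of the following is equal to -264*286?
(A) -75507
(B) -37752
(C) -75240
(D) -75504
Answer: D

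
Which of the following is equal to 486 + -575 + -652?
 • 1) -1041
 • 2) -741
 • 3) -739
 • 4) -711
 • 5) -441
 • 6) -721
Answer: 2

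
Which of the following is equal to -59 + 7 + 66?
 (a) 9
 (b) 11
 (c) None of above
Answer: c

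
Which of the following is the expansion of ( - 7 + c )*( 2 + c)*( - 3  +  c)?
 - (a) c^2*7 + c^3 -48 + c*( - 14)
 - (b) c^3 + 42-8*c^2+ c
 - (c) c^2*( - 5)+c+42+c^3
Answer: b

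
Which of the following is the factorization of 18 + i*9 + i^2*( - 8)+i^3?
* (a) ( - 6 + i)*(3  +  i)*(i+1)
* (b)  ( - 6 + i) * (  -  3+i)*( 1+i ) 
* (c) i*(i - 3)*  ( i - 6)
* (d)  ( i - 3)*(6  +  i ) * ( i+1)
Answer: b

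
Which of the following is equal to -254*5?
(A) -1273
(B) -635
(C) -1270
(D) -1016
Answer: C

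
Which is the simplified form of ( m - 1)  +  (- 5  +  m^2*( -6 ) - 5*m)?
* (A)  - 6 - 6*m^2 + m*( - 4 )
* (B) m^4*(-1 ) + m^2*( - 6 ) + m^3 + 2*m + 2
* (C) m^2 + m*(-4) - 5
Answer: A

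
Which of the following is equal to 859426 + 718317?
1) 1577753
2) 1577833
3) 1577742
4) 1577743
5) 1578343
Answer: 4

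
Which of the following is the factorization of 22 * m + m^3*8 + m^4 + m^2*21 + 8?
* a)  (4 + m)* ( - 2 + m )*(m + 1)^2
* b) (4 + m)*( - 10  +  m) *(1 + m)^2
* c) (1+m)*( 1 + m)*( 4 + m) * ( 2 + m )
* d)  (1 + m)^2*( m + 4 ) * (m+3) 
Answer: c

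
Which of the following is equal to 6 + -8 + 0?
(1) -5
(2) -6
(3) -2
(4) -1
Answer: 3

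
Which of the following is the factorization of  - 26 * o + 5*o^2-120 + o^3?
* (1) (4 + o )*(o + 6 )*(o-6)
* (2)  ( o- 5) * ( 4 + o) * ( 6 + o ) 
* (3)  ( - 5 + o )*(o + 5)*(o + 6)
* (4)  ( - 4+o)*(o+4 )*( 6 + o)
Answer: 2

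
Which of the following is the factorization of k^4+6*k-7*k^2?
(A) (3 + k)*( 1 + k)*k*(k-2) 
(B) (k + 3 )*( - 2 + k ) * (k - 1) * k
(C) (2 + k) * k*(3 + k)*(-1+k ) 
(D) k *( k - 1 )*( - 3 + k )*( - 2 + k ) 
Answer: B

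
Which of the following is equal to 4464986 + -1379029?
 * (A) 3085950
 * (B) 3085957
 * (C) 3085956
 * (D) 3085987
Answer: B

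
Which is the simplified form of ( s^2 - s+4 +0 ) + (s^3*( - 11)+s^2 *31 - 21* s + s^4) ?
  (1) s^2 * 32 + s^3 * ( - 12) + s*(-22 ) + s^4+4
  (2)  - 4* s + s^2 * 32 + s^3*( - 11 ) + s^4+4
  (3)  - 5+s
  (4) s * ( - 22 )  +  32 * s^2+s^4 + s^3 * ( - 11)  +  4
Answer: 4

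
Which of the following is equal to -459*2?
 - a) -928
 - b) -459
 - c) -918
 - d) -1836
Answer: c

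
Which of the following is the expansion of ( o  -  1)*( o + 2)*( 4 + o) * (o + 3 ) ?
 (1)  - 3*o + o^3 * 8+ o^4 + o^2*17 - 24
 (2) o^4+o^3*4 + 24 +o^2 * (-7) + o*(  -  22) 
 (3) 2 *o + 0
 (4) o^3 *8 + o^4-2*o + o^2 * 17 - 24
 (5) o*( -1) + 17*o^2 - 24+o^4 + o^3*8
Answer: 4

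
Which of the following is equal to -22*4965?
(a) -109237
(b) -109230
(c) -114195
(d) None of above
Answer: b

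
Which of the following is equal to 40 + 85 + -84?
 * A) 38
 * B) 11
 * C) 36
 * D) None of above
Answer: D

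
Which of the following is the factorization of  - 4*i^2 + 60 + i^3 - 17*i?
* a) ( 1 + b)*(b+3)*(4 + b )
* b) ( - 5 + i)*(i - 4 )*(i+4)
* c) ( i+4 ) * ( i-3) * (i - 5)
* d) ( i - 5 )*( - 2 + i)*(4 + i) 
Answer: c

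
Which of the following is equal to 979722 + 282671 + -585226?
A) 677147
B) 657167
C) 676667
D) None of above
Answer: D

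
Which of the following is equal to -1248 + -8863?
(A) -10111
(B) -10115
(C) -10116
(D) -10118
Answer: A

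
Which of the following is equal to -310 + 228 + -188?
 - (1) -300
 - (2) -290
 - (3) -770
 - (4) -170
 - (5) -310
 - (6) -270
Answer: 6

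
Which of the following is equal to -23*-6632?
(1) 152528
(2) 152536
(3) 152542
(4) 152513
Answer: 2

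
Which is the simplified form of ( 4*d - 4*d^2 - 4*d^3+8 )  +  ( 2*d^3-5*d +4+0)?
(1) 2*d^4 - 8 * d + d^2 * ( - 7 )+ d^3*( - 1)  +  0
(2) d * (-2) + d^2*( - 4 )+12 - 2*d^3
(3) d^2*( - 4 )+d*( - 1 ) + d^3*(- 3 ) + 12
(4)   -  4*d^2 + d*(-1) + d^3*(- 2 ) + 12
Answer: 4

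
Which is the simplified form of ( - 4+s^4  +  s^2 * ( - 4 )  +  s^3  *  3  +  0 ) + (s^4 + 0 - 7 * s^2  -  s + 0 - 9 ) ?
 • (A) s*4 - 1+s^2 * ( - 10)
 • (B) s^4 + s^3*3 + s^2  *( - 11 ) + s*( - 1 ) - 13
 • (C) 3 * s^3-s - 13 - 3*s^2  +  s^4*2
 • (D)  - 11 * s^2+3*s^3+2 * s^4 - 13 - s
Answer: D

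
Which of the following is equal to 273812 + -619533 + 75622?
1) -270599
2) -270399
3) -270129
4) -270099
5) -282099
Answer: 4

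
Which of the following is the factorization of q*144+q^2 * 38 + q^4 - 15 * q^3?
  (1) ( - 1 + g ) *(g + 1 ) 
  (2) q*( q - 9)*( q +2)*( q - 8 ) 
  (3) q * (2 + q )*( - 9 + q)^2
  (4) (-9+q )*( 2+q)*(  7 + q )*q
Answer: 2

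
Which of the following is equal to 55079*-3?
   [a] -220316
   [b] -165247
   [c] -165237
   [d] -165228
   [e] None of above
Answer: c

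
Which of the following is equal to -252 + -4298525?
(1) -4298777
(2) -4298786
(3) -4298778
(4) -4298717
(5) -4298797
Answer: 1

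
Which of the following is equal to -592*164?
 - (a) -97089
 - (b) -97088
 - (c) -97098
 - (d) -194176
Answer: b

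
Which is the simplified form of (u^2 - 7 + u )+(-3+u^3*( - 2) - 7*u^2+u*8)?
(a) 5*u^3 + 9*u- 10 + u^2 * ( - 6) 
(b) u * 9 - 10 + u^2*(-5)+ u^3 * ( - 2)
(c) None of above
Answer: c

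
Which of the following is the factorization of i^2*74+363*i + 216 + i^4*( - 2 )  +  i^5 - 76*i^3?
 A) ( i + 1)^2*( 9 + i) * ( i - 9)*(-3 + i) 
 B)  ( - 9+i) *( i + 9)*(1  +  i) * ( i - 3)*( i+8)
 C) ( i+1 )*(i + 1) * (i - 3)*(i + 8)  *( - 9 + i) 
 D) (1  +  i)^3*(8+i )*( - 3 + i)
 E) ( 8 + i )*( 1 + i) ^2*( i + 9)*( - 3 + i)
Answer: C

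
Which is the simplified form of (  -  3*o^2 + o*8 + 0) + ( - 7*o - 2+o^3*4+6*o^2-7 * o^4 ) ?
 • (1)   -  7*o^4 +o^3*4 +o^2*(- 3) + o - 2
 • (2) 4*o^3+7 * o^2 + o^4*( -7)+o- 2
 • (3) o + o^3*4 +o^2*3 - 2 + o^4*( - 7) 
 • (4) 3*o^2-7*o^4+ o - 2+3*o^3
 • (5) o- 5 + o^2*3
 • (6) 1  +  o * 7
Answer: 3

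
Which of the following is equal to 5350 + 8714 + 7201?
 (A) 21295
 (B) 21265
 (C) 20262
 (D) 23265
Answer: B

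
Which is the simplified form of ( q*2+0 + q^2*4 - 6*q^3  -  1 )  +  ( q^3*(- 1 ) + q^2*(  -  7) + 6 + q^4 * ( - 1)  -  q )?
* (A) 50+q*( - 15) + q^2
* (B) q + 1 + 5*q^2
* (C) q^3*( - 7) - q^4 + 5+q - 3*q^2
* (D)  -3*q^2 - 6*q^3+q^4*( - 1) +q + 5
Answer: C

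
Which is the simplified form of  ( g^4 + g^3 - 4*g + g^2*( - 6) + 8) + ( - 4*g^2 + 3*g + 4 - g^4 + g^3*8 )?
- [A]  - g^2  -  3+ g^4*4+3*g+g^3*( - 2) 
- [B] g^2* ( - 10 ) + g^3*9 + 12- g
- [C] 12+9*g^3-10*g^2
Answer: B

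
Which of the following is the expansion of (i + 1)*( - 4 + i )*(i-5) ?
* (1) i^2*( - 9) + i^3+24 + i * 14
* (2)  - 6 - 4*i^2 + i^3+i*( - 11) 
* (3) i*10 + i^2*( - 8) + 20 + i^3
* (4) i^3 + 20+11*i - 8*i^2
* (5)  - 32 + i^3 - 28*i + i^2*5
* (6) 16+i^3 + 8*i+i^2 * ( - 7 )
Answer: 4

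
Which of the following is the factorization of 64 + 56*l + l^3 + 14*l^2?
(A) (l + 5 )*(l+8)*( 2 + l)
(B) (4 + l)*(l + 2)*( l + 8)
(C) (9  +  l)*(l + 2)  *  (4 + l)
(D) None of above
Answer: B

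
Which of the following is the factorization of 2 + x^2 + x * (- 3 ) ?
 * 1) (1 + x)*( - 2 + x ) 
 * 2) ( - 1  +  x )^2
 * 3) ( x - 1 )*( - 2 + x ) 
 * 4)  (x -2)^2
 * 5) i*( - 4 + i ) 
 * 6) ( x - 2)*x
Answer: 3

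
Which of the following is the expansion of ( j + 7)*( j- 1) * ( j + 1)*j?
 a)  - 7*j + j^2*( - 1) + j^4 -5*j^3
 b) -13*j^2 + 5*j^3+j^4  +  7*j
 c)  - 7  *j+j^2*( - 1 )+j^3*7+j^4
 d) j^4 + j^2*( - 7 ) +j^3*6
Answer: c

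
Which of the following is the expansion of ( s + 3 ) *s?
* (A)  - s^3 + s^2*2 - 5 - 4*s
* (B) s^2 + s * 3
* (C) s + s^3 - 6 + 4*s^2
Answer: B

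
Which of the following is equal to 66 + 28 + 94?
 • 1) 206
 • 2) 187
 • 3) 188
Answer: 3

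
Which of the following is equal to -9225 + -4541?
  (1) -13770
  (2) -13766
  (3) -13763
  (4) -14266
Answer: 2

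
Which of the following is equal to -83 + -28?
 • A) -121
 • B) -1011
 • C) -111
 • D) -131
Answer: C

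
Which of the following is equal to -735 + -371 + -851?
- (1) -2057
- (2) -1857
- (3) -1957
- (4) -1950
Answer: 3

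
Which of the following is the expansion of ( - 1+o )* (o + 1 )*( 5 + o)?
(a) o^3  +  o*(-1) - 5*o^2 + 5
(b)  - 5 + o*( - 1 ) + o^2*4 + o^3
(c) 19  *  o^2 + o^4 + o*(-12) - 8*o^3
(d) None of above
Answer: d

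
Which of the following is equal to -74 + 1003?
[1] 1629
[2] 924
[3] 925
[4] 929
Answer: 4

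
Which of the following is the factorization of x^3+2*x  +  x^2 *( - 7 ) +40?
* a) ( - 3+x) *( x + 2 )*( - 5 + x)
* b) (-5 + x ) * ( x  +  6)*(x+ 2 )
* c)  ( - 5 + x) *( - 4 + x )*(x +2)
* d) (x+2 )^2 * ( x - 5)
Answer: c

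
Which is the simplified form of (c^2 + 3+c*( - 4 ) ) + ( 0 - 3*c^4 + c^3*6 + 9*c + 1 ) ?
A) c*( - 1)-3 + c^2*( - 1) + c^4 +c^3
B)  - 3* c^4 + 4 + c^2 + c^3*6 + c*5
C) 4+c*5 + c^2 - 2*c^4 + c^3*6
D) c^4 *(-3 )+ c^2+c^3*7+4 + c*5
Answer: B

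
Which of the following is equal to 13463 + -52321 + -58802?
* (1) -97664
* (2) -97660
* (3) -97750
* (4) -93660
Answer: 2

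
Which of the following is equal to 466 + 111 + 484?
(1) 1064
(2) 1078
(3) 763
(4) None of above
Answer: 4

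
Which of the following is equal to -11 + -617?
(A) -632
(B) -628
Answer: B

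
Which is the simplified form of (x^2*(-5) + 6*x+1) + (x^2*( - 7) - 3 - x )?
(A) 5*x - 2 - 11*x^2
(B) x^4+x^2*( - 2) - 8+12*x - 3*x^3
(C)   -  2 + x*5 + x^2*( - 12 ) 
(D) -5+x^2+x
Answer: C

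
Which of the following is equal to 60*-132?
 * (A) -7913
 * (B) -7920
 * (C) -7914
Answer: B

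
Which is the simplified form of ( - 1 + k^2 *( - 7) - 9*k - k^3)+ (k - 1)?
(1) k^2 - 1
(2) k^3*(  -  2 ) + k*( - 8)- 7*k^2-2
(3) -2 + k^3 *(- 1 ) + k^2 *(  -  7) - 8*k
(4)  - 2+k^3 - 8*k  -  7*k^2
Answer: 3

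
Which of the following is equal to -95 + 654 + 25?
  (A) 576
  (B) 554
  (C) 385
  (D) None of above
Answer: D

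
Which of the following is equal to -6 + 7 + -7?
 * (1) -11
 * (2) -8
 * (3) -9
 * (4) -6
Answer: 4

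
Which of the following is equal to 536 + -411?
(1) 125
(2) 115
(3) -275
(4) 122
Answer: 1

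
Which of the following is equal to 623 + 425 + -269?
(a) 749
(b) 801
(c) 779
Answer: c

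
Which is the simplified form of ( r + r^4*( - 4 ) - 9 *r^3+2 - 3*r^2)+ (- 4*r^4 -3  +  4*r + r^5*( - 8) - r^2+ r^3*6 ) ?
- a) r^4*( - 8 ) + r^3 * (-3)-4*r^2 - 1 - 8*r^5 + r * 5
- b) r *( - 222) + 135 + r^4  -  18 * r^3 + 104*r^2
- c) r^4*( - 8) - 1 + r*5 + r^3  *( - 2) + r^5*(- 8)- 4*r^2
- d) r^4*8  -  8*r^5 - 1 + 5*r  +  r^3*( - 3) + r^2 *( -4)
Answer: a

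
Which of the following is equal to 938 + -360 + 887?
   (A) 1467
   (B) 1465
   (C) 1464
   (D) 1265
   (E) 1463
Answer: B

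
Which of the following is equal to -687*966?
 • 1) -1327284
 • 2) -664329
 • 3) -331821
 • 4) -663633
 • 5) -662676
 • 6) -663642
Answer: 6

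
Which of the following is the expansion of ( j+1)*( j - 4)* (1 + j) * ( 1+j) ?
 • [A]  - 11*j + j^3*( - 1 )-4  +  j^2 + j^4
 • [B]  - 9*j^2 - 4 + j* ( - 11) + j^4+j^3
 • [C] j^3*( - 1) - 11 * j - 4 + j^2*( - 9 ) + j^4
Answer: C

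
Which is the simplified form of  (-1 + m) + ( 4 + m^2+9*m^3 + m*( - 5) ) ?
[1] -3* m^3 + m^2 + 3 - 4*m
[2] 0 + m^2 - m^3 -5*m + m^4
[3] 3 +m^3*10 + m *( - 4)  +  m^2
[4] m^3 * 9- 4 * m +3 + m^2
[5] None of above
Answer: 4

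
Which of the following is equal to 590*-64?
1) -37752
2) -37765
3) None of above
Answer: 3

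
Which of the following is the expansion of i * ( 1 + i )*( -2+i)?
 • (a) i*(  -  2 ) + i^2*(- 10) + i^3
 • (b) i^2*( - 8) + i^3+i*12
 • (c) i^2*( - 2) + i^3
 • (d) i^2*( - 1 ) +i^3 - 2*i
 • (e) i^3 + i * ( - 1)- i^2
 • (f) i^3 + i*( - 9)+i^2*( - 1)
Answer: d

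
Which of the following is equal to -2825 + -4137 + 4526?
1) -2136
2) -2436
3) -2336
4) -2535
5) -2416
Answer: 2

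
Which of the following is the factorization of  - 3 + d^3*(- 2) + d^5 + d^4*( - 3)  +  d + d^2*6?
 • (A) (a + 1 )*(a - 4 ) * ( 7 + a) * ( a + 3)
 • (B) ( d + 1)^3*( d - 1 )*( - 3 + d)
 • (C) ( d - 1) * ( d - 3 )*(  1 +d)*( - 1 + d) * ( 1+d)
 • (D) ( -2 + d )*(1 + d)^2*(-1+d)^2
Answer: C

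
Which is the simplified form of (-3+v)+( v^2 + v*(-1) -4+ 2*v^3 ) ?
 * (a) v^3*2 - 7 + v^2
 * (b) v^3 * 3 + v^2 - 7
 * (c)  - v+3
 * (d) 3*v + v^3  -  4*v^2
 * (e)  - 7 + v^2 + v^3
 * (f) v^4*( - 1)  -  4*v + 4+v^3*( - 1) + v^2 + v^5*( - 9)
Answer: a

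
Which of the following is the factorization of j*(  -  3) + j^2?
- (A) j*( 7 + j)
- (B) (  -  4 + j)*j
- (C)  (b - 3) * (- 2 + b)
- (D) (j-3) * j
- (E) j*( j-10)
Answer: D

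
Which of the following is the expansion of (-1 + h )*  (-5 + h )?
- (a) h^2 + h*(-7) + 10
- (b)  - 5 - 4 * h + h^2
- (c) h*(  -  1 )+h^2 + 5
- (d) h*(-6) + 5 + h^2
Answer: d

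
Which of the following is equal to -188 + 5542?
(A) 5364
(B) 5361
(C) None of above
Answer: C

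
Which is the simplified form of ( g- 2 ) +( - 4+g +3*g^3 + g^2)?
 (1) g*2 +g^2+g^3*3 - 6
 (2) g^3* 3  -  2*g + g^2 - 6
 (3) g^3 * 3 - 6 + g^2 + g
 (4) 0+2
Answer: 1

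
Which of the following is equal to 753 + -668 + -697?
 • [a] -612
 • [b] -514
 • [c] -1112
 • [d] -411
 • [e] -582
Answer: a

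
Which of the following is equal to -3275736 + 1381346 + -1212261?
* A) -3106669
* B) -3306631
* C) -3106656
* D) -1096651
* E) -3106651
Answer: E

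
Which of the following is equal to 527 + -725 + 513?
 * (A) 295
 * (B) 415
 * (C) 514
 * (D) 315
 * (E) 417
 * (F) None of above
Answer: D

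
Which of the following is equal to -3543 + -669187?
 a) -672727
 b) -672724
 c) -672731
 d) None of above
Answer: d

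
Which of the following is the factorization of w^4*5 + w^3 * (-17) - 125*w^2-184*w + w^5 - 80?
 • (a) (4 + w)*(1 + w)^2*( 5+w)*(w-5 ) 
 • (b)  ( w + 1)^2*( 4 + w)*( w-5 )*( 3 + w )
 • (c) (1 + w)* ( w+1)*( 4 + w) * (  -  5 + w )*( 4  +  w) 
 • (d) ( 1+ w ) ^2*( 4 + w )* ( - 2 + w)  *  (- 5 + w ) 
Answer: c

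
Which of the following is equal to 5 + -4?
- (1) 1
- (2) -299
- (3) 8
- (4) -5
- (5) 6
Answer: 1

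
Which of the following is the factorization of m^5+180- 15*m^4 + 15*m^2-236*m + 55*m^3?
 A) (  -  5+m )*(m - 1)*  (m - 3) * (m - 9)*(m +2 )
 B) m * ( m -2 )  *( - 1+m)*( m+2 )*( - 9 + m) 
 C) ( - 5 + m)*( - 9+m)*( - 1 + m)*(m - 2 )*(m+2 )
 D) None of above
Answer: C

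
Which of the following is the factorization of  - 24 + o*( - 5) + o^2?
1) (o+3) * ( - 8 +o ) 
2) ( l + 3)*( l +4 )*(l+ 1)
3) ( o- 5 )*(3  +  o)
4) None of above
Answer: 1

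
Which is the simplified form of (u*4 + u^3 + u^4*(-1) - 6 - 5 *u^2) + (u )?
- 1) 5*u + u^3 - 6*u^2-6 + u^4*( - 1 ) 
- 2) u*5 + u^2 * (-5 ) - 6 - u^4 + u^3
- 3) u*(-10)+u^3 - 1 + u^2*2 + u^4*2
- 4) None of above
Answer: 2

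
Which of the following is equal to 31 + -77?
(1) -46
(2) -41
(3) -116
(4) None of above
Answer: 1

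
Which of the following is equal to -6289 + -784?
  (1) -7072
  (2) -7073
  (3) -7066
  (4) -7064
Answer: 2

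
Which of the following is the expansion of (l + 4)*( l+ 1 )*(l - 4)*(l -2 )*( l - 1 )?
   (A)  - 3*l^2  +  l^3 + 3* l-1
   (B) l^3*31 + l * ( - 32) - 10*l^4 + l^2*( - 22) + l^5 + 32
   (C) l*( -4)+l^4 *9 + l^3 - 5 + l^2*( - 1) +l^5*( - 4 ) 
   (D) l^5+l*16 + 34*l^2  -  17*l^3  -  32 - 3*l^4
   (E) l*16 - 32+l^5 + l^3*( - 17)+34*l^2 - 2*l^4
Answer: E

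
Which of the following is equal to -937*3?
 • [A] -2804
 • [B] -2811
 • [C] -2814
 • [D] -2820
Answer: B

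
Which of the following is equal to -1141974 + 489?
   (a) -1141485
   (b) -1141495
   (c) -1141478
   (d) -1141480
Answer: a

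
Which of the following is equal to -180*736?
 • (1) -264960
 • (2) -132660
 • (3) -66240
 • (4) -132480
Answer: 4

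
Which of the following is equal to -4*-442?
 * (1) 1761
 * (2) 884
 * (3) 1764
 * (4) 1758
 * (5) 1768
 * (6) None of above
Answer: 5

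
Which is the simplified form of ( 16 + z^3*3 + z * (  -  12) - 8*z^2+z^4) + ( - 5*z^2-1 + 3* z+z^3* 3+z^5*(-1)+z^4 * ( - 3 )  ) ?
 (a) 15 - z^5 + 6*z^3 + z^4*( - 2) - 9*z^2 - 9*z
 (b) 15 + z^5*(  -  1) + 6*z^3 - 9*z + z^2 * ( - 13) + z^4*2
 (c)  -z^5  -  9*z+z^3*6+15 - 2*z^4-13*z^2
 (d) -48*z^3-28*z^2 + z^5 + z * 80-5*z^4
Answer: c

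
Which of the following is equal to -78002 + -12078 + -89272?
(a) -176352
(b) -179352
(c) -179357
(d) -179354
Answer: b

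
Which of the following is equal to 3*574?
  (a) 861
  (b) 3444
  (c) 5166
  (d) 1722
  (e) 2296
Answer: d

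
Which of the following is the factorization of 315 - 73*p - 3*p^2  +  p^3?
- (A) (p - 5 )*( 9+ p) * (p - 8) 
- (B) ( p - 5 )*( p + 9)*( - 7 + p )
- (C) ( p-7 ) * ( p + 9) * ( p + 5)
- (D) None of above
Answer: B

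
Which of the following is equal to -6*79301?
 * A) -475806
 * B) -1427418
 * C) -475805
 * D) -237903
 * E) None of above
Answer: A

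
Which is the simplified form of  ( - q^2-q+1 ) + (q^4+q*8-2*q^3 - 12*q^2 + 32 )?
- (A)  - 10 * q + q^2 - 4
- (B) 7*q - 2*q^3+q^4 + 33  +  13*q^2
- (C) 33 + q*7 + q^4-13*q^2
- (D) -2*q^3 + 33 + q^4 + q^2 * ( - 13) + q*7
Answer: D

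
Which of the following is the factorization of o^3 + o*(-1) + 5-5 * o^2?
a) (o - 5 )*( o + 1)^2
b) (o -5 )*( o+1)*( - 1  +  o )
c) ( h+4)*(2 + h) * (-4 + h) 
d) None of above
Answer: b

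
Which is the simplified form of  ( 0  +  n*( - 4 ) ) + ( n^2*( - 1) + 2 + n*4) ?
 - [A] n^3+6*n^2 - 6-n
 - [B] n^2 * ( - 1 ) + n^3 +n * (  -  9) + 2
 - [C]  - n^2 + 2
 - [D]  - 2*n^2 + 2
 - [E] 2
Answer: C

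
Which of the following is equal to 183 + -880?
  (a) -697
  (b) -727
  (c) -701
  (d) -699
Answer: a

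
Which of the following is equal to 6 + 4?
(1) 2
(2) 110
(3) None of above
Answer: 3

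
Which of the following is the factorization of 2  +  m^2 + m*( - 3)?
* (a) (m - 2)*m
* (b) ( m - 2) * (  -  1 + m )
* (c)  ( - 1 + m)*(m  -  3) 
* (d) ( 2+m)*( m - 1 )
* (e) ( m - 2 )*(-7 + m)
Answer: b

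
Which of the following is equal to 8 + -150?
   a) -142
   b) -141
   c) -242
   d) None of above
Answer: a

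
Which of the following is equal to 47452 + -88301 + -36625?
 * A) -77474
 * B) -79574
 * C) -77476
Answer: A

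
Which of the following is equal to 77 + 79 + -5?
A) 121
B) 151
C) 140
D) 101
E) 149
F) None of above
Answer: B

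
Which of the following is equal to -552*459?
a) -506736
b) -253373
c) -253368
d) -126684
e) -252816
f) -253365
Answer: c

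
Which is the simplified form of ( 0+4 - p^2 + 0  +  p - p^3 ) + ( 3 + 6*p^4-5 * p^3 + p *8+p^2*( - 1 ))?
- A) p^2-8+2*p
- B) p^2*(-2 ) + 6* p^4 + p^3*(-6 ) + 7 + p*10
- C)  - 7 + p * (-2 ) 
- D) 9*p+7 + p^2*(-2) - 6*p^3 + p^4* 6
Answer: D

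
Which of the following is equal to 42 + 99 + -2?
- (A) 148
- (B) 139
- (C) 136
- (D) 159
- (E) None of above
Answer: B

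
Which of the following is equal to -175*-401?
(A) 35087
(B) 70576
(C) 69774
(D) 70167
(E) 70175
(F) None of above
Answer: E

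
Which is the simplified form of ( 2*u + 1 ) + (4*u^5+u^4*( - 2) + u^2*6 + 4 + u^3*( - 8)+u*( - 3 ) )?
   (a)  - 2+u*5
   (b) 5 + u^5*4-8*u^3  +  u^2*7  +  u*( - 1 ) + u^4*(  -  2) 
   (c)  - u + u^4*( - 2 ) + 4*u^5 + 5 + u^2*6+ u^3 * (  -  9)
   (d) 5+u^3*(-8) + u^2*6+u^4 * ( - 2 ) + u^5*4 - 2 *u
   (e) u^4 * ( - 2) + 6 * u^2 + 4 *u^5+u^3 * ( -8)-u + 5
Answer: e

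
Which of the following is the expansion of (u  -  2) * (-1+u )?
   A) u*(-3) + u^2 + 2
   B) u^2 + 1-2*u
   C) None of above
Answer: A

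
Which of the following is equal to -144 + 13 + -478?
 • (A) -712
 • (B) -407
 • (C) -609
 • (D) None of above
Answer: C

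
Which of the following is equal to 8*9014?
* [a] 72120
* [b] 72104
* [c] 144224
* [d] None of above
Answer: d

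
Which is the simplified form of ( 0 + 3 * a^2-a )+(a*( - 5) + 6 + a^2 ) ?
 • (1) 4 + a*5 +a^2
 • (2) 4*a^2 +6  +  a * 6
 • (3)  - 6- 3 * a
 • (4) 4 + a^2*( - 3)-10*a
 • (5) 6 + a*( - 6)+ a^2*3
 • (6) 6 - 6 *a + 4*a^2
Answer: 6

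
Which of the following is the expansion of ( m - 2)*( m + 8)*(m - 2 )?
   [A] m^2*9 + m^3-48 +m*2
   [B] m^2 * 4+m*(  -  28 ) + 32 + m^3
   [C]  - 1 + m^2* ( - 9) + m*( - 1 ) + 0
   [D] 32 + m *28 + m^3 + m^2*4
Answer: B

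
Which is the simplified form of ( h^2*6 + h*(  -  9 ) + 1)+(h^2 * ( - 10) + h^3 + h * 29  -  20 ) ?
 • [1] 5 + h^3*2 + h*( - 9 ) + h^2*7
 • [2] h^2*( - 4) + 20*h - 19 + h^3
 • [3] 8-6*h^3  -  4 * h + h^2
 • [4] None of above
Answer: 2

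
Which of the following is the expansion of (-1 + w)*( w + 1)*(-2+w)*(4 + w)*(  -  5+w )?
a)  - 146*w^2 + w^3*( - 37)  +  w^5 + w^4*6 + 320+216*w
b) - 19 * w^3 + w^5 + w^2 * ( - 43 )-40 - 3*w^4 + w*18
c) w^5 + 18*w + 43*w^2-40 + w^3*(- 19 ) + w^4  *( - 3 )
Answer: c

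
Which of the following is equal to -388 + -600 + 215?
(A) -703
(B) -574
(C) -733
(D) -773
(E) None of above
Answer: D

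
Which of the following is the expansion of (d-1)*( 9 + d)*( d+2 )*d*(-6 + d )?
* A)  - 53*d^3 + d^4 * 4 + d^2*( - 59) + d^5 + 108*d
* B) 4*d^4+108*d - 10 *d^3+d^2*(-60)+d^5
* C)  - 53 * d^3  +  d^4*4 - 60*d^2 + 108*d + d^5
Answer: C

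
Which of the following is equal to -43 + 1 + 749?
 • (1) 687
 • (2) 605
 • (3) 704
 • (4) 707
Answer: 4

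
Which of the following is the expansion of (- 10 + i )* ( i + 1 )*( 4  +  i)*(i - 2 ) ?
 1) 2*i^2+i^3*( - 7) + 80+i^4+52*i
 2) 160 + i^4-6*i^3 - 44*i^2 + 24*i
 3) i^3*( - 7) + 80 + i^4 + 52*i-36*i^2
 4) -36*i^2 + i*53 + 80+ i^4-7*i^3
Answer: 3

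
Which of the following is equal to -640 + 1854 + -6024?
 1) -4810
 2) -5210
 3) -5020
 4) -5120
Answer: 1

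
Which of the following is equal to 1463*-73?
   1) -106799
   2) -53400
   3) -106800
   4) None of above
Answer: 1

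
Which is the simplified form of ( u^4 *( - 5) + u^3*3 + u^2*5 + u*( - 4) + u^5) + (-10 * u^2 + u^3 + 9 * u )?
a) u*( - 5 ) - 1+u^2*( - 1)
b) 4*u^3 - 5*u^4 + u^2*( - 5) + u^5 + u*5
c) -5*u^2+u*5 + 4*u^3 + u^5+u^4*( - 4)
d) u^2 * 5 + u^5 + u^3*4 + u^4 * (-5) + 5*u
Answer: b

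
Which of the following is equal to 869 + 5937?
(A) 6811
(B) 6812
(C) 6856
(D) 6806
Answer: D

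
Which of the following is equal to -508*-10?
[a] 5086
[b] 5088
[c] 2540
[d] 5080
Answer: d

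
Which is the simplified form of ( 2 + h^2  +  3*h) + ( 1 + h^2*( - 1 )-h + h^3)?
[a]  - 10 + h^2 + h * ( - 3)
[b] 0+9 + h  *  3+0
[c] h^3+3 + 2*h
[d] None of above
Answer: c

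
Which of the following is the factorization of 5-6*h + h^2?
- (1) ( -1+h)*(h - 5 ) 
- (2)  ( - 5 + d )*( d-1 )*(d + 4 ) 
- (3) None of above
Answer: 1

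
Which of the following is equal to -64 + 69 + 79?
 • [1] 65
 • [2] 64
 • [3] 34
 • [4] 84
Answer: 4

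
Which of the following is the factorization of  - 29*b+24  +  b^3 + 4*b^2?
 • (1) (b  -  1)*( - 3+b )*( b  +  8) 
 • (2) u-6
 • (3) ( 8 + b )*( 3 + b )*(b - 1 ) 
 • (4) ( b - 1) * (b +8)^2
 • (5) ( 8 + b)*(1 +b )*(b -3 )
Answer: 1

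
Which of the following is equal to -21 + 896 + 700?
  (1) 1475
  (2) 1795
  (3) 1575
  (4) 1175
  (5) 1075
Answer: 3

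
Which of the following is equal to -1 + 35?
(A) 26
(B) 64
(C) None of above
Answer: C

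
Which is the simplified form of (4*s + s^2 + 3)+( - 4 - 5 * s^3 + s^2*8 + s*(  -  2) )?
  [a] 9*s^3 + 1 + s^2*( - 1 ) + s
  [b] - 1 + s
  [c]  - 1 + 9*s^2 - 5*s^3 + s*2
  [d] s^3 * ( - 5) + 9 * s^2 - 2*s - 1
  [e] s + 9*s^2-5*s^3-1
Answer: c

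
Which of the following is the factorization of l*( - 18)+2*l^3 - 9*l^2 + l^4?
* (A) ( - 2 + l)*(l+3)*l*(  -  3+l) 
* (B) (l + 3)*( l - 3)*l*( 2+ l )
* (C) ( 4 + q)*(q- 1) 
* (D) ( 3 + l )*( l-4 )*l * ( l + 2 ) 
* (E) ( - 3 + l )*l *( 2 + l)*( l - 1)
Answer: B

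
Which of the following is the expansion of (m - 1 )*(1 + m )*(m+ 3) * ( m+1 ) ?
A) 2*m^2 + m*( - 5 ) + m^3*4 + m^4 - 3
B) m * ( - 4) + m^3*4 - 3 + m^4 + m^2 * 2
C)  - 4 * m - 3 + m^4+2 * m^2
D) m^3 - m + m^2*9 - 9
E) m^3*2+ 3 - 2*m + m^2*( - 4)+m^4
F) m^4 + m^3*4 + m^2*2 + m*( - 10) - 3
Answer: B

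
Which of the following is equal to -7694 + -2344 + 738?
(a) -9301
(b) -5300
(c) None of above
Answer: c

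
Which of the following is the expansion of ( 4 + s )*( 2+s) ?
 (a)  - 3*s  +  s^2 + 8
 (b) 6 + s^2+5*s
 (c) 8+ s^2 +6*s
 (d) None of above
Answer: c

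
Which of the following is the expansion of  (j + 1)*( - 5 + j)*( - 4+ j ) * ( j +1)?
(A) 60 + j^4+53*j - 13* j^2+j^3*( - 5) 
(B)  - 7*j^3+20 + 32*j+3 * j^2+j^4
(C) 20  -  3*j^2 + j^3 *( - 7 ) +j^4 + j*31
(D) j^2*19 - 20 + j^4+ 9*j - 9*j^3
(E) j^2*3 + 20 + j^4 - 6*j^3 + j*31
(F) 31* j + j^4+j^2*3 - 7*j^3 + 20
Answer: F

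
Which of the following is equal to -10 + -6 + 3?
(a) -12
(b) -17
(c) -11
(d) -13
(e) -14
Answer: d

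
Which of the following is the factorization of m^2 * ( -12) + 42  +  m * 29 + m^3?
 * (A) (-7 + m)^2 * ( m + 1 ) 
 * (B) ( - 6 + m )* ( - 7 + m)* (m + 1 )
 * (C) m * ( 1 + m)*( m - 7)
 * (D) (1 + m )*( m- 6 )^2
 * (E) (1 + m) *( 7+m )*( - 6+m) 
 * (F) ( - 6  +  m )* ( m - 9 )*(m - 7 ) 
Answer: B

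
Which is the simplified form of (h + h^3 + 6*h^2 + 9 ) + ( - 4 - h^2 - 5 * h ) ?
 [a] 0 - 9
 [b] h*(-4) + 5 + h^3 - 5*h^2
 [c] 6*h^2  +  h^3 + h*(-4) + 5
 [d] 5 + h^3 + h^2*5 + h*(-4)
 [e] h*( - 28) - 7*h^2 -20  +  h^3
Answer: d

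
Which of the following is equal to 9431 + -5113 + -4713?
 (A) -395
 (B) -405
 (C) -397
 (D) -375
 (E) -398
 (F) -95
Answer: A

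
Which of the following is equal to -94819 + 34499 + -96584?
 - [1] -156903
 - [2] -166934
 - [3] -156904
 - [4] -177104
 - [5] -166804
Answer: 3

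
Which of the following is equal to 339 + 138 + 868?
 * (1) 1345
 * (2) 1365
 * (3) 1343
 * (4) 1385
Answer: 1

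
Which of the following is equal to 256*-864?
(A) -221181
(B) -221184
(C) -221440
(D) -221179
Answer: B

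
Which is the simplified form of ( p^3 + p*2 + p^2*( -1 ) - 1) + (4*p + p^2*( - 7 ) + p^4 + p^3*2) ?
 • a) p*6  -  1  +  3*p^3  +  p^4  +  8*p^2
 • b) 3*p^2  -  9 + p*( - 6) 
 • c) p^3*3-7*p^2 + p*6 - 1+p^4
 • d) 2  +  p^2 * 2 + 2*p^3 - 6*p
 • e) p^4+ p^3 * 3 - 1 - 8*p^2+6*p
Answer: e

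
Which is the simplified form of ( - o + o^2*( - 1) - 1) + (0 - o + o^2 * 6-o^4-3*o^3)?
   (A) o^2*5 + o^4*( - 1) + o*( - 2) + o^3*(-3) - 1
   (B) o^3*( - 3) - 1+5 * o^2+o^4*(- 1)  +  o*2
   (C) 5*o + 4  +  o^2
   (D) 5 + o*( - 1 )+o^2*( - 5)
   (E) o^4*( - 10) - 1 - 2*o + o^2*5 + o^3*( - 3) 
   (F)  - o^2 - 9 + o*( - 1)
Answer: A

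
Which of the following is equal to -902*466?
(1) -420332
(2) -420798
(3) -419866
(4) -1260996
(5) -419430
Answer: 1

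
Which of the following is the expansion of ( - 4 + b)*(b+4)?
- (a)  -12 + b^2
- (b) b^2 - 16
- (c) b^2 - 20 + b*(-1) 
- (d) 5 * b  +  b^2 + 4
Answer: b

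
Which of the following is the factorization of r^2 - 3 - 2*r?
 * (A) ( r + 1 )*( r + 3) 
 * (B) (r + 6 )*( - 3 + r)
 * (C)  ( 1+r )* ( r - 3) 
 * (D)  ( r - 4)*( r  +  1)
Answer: C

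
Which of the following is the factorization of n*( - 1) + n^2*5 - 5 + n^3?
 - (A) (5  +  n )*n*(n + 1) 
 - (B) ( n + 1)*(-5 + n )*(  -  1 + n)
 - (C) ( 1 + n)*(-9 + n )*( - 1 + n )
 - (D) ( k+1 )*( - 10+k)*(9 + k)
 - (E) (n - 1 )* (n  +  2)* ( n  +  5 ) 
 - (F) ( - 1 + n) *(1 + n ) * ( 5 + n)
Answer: F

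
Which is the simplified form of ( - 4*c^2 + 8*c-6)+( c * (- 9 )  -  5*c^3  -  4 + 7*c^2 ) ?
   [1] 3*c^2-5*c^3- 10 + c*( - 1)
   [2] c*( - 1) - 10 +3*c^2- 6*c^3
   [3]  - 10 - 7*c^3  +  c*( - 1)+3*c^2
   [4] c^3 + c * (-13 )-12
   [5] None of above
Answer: 1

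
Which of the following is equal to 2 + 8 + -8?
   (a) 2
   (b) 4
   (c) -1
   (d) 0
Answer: a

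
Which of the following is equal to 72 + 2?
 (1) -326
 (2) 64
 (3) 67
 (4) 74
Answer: 4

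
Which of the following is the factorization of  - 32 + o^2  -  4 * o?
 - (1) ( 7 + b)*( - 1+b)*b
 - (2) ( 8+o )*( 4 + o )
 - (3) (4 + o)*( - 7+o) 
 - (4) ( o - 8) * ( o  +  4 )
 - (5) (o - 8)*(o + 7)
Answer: 4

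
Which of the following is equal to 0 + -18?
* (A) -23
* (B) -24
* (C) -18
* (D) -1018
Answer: C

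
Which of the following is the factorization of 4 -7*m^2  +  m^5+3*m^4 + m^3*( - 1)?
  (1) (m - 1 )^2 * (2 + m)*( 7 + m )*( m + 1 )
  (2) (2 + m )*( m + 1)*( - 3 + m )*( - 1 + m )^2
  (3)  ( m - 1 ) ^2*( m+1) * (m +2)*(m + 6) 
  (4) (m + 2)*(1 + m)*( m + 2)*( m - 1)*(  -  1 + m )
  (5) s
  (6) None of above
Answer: 4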